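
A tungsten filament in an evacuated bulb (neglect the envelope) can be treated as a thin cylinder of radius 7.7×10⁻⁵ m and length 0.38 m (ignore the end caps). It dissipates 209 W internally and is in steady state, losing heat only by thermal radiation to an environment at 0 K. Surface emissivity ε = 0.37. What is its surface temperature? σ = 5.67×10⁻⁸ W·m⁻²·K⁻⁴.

Steady state: internal power = radiated power, P = εσA T⁴.
Radiating area A = 2πrL = 1.838×10⁻⁴ m².
T⁴ = P/(εσA) = 209/(0.37·5.67×10⁻⁸·1.838×10⁻⁴) = 5.419×10¹³ K⁴.
T = (5.419×10¹³)^(1/4).

T ≈ 2710 K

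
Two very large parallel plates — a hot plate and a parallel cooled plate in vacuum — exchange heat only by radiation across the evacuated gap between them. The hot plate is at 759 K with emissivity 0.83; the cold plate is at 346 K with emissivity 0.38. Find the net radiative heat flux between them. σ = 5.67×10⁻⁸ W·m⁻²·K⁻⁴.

q ≈ 6350 W/m²

For two infinite grey parallel plates, q = σ(T₁⁴ − T₂⁴)/(1/ε₁ + 1/ε₂ − 1).
T₁⁴ − T₂⁴ = 3.319×10¹¹ − 1.433×10¹⁰ = 3.175×10¹¹ K⁴.
1/ε₁ + 1/ε₂ − 1 = 1.205 + 2.632 − 1 = 2.836.
q = 5.67×10⁻⁸ × 3.175×10¹¹ / 2.836.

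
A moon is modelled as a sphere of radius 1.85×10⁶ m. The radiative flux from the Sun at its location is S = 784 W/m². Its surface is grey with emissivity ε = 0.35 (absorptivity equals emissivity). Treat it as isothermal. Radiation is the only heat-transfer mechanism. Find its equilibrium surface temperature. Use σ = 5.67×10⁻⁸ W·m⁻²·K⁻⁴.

T ≈ 242 K

At equilibrium, absorbed power = emitted power.
Absorbing cross-section = πr² = 1.075×10¹³ m²; emitting surface = 4πr² = 4.301×10¹³ m² (ratio 4).
εS·A_cross = εσ·A_surf·T⁴  ⇒  T⁴ = S/(4σ)   (ε cancels).
T⁴ = 784/(4·5.67×10⁻⁸) = 3.457×10⁹ K⁴.
T = (3.457×10⁹)^(1/4).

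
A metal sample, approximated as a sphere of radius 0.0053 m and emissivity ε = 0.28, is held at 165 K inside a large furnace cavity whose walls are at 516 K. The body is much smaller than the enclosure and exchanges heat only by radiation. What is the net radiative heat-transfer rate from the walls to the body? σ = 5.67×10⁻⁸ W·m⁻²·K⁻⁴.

For a small grey body in a large enclosure: P_net = εσA(T_body⁴ − T_wall⁴).
A = 4πr² = 3.530×10⁻⁴ m²; T_body⁴ − T_wall⁴ = 7.412×10⁸ − 7.089×10¹⁰ = -7.015×10¹⁰ K⁴.
|P_net| = 0.28·5.67×10⁻⁸·3.530×10⁻⁴·7.015×10¹⁰.

P_net ≈ 0.393 W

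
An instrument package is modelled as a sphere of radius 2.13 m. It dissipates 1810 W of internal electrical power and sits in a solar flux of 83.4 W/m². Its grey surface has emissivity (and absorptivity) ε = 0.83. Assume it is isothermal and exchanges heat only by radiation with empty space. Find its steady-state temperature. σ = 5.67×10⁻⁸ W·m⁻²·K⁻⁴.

At steady state, absorbed solar power + internal power = radiated power.
Absorbed: α·S·A_cross = 0.83·83.4·14.25 = 986.6 W (cross-section πr²).
Total input = 986.6 + 1810 = 2797 W.
Radiated: εσ·A_surf·T⁴ with A_surf = 4πr² = 57.01 m².
T⁴ = 2797/(0.83·5.67×10⁻⁸·57.01) = 1.042×10⁹ K⁴.

T ≈ 180 K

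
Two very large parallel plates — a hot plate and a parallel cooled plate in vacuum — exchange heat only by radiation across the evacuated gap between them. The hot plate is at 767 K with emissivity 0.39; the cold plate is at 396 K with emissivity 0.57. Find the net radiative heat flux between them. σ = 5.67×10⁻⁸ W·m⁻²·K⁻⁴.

For two infinite grey parallel plates, q = σ(T₁⁴ − T₂⁴)/(1/ε₁ + 1/ε₂ − 1).
T₁⁴ − T₂⁴ = 3.461×10¹¹ − 2.459×10¹⁰ = 3.215×10¹¹ K⁴.
1/ε₁ + 1/ε₂ − 1 = 2.564 + 1.754 − 1 = 3.318.
q = 5.67×10⁻⁸ × 3.215×10¹¹ / 3.318.

q ≈ 5490 W/m²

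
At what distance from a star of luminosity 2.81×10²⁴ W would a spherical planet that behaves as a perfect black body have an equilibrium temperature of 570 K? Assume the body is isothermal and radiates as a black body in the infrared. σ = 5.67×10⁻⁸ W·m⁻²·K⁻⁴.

d ≈ 3.06×10⁹ m

For an isothermal black-emitting sphere, (1−a)S·πr² = σ·4πr²·T⁴ ⇒ S = 4σT⁴/(1−a).
S = 4·5.67×10⁻⁸·(570)⁴/1.00 = 23940 W/m².
Flux falls as S = L/(4πd²), so d = √(L/(4πS)) = √(2.81×10²⁴/(4π·23940)).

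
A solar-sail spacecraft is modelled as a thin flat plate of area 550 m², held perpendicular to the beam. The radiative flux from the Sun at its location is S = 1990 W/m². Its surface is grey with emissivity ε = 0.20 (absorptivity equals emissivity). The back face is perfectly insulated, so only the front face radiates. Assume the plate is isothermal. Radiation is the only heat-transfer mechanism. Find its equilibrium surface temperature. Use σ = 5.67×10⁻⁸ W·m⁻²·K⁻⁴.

At equilibrium, absorbed power = emitted power.
Absorbing cross-section = A = 550.0 m²; emitting surface = A = 550.0 m² (ratio 1).
εS·A_cross = εσ·A_surf·T⁴  ⇒  T⁴ = S/(1σ)   (ε cancels).
T⁴ = 1990/(1·5.67×10⁻⁸) = 3.510×10¹⁰ K⁴.
T = (3.510×10¹⁰)^(1/4).

T ≈ 433 K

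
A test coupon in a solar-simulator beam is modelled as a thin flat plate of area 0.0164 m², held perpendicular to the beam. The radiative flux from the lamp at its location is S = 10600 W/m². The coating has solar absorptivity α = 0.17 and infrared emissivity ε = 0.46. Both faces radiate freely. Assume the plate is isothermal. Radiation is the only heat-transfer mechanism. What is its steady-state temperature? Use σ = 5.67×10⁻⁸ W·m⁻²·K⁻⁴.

At equilibrium, absorbed power = emitted power.
Absorbing cross-section = A = 0.01640 m²; emitting surface = 2A = 0.03280 m² (ratio 2).
αS·A_cross = εσ·A_surf·T⁴  ⇒  T⁴ = αS/(ε·2σ).
T⁴ = 0.170·10600/(0.46·2·5.67×10⁻⁸) = 3.454×10¹⁰ K⁴.
T = (3.454×10¹⁰)^(1/4).

T ≈ 431 K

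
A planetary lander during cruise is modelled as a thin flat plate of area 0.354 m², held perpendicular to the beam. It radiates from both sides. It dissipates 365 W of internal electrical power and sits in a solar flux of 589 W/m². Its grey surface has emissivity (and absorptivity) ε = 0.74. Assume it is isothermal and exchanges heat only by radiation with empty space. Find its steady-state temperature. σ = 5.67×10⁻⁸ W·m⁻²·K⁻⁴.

At steady state, absorbed solar power + internal power = radiated power.
Absorbed: α·S·A_cross = 0.74·589·0.3540 = 154.3 W (cross-section A).
Total input = 154.3 + 365 = 519.3 W.
Radiated: εσ·A_surf·T⁴ with A_surf = 2A = 0.7080 m².
T⁴ = 519.3/(0.74·5.67×10⁻⁸·0.7080) = 1.748×10¹⁰ K⁴.

T ≈ 364 K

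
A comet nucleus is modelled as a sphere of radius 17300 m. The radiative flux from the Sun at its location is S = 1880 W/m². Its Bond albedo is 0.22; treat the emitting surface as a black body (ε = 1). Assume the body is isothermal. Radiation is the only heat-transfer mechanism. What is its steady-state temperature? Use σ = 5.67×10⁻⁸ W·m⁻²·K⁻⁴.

At equilibrium, absorbed power = emitted power.
Absorbing cross-section = πr² = 9.402×10⁸ m²; emitting surface = 4πr² = 3.761×10⁹ m² (ratio 4).
(1−a)S·A_cross = εσ·A_surf·T⁴  ⇒  T⁴ = (1−a)S/(4σ).
T⁴ = 0.780·1880/(4·5.67×10⁻⁸) = 6.466×10⁹ K⁴.
T = (6.466×10⁹)^(1/4).

T ≈ 284 K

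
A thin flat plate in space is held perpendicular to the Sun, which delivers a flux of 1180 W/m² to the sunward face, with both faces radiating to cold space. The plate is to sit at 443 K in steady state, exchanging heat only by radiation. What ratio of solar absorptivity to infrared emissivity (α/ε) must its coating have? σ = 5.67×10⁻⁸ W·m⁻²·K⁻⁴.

Balance: αS·A = εσ·2A·T⁴ ⇒ α/ε = 2σT⁴/S.
α/ε = 2·5.67×10⁻⁸·(443)⁴/1180 = 2·5.67×10⁻⁸·3.851×10¹⁰/1180.

α/ε ≈ 3.70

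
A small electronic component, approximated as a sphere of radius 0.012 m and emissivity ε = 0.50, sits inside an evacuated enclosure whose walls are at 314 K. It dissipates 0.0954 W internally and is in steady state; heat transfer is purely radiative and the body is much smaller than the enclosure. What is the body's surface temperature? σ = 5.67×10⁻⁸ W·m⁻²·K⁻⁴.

T ≈ 328 K

For a small grey body in a large enclosure, net radiated power = εσA(T⁴ − T_w⁴).
Steady state: P = εσA(T⁴ − T_w⁴) with A = 4πr² = 0.001810 m².
T⁴ = P/(εσA) + T_w⁴ = 0.0954/(0.50·5.67×10⁻⁸·0.001810) + (314)⁴
    = 1.860×10⁹ + 9.721×10⁹ = 1.158×10¹⁰ K⁴.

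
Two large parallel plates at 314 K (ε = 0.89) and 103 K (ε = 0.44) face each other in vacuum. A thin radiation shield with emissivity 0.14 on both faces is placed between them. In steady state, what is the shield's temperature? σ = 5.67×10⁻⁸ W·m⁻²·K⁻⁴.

T_s ≈ 269 K

In steady state the net flux on the hot side equals that on the cold side.
σ(T₁⁴−T_s⁴)/D₁ = σ(T_s⁴−T₂⁴)/D₂, with D₁ = 1/ε₁+1/ε_s−1 = 7.266, D₂ = 1/ε_s+1/ε₂−1 = 8.416.
Solve for T_s⁴: T_s⁴ = (D₂·T₁⁴ + D₁·T₂⁴)/(D₁+D₂) = 5.269×10⁹ K⁴.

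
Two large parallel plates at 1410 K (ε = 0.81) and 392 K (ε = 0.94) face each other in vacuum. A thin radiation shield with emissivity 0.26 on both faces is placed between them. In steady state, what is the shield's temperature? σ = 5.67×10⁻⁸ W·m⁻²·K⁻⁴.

T_s ≈ 1180 K

In steady state the net flux on the hot side equals that on the cold side.
σ(T₁⁴−T_s⁴)/D₁ = σ(T_s⁴−T₂⁴)/D₂, with D₁ = 1/ε₁+1/ε_s−1 = 4.081, D₂ = 1/ε_s+1/ε₂−1 = 3.910.
Solve for T_s⁴: T_s⁴ = (D₂·T₁⁴ + D₁·T₂⁴)/(D₁+D₂) = 1.946×10¹² K⁴.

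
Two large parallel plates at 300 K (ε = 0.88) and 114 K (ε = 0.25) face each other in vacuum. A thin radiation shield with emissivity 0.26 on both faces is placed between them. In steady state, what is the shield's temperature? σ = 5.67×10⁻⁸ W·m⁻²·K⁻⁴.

In steady state the net flux on the hot side equals that on the cold side.
σ(T₁⁴−T_s⁴)/D₁ = σ(T_s⁴−T₂⁴)/D₂, with D₁ = 1/ε₁+1/ε_s−1 = 3.983, D₂ = 1/ε_s+1/ε₂−1 = 6.846.
Solve for T_s⁴: T_s⁴ = (D₂·T₁⁴ + D₁·T₂⁴)/(D₁+D₂) = 5.183×10⁹ K⁴.

T_s ≈ 268 K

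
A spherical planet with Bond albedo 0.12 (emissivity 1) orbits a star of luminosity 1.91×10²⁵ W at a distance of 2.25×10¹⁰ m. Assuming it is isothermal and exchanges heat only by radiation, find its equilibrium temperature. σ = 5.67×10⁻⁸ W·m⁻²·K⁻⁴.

T ≈ 329 K

First find the stellar flux at distance d: S = L/(4πd²) = 1.91×10²⁵/(4π·(2.25×10¹⁰)²) = 3002 W/m².
For an isothermal sphere, absorbed (1−a)S·πr² = emitted σ·4πr²·T⁴, so T⁴ = (1−a)S/(4σ).
T⁴ = 0.880·3002/(4·5.67×10⁻⁸) = 1.165×10¹⁰ K⁴.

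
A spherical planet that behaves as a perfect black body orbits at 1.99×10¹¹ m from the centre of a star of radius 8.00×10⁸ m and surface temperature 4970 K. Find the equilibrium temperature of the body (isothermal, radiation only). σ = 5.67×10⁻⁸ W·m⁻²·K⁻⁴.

T ≈ 223 K

The star's surface emits σT_*⁴; at distance d the flux is S = σT_*⁴(R_*/d)².
S = 5.67×10⁻⁸·(4970)⁴·(8.00×10⁸/1.99×10¹¹)² = 559.1 W/m².
For an isothermal sphere T⁴ = (1−a)S/(4σ) = 2.465×10⁹ K⁴.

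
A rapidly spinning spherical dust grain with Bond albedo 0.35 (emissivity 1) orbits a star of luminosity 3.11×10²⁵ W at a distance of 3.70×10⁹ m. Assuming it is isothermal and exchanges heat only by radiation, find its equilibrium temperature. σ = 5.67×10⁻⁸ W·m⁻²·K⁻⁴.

First find the stellar flux at distance d: S = L/(4πd²) = 3.11×10²⁵/(4π·(3.70×10⁹)²) = 1.808×10⁵ W/m².
For an isothermal sphere, absorbed (1−a)S·πr² = emitted σ·4πr²·T⁴, so T⁴ = (1−a)S/(4σ).
T⁴ = 0.650·1.808×10⁵/(4·5.67×10⁻⁸) = 5.181×10¹¹ K⁴.

T ≈ 848 K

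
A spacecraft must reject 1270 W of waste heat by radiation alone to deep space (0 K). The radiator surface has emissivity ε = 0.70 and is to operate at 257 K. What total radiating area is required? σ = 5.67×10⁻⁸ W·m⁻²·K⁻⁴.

A ≈ 7.33 m²

P = εσA T⁴ ⇒ A = P/(εσT⁴).
T⁴ = 4.362×10⁹ K⁴.
A = 1270/(0.70 × 5.67×10⁻⁸ × 4.362×10⁹).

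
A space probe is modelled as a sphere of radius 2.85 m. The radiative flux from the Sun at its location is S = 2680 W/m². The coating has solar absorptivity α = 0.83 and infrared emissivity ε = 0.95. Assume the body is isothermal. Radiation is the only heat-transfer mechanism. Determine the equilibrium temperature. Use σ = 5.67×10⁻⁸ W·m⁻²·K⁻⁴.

At equilibrium, absorbed power = emitted power.
Absorbing cross-section = πr² = 25.52 m²; emitting surface = 4πr² = 102.1 m² (ratio 4).
αS·A_cross = εσ·A_surf·T⁴  ⇒  T⁴ = αS/(ε·4σ).
T⁴ = 0.830·2680/(0.95·4·5.67×10⁻⁸) = 1.032×10¹⁰ K⁴.
T = (1.032×10¹⁰)^(1/4).

T ≈ 319 K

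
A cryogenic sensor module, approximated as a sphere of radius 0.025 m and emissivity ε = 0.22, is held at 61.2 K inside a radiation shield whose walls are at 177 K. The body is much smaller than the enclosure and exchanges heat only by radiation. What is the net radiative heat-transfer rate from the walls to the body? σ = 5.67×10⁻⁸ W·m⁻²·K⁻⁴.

P_net ≈ 0.0948 W

For a small grey body in a large enclosure: P_net = εσA(T_body⁴ − T_wall⁴).
A = 4πr² = 0.007854 m²; T_body⁴ − T_wall⁴ = 1.403×10⁷ − 9.815×10⁸ = -9.675×10⁸ K⁴.
|P_net| = 0.22·5.67×10⁻⁸·0.007854·9.675×10⁸.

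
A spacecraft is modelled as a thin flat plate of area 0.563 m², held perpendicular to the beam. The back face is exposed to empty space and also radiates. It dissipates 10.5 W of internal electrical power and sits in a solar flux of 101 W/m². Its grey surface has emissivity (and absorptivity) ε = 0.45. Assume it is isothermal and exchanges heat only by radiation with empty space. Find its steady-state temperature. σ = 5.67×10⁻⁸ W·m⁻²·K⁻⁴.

At steady state, absorbed solar power + internal power = radiated power.
Absorbed: α·S·A_cross = 0.45·101·0.5630 = 25.59 W (cross-section A).
Total input = 25.59 + 10.5 = 36.09 W.
Radiated: εσ·A_surf·T⁴ with A_surf = 2A = 1.126 m².
T⁴ = 36.09/(0.45·5.67×10⁻⁸·1.126) = 1.256×10⁹ K⁴.

T ≈ 188 K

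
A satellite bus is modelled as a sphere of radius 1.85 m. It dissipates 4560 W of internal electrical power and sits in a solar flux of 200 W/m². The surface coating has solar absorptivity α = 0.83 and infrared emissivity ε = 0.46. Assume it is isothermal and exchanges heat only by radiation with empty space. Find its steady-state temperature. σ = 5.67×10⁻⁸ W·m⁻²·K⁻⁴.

At steady state, absorbed solar power + internal power = radiated power.
Absorbed: α·S·A_cross = 0.83·200·10.75 = 1785 W (cross-section πr²).
Total input = 1785 + 4560 = 6345 W.
Radiated: εσ·A_surf·T⁴ with A_surf = 4πr² = 43.01 m².
T⁴ = 6345/(0.46·5.67×10⁻⁸·43.01) = 5.656×10⁹ K⁴.

T ≈ 274 K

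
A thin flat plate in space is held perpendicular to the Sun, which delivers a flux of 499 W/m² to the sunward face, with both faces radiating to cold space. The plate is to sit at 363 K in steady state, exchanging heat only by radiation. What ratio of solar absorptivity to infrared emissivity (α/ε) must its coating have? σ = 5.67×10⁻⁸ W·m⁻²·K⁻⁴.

Balance: αS·A = εσ·2A·T⁴ ⇒ α/ε = 2σT⁴/S.
α/ε = 2·5.67×10⁻⁸·(363)⁴/499 = 2·5.67×10⁻⁸·1.736×10¹⁰/499.

α/ε ≈ 3.95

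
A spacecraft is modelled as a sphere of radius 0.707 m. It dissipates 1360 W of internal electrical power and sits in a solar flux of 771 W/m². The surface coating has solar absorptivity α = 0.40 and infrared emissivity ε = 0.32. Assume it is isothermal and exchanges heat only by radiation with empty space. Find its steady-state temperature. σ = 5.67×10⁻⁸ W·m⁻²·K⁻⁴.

T ≈ 357 K

At steady state, absorbed solar power + internal power = radiated power.
Absorbed: α·S·A_cross = 0.40·771·1.570 = 484.3 W (cross-section πr²).
Total input = 484.3 + 1360 = 1844 W.
Radiated: εσ·A_surf·T⁴ with A_surf = 4πr² = 6.281 m².
T⁴ = 1844/(0.32·5.67×10⁻⁸·6.281) = 1.618×10¹⁰ K⁴.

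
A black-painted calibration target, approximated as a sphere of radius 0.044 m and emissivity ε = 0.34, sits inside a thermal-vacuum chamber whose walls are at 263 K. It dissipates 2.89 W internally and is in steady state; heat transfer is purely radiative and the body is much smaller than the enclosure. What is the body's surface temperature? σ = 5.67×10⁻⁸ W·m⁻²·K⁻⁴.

T ≈ 323 K

For a small grey body in a large enclosure, net radiated power = εσA(T⁴ − T_w⁴).
Steady state: P = εσA(T⁴ − T_w⁴) with A = 4πr² = 0.02433 m².
T⁴ = P/(εσA) + T_w⁴ = 2.89/(0.34·5.67×10⁻⁸·0.02433) + (263)⁴
    = 6.162×10⁹ + 4.784×10⁹ = 1.095×10¹⁰ K⁴.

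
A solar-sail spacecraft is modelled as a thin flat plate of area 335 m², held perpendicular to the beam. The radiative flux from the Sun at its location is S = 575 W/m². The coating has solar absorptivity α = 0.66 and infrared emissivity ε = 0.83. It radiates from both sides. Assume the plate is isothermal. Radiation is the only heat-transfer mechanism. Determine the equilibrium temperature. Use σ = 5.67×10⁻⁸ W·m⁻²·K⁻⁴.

At equilibrium, absorbed power = emitted power.
Absorbing cross-section = A = 335.0 m²; emitting surface = 2A = 670.0 m² (ratio 2).
αS·A_cross = εσ·A_surf·T⁴  ⇒  T⁴ = αS/(ε·2σ).
T⁴ = 0.660·575/(0.83·2·5.67×10⁻⁸) = 4.032×10⁹ K⁴.
T = (4.032×10⁹)^(1/4).

T ≈ 252 K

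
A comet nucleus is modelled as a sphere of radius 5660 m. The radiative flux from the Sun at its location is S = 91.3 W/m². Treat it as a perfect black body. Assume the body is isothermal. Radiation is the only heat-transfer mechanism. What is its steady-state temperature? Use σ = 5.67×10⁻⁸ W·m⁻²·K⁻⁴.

At equilibrium, absorbed power = emitted power.
Absorbing cross-section = πr² = 1.006×10⁸ m²; emitting surface = 4πr² = 4.026×10⁸ m² (ratio 4).
S·A_cross = εσ·A_surf·T⁴  ⇒  T⁴ = S/(4σ).
T⁴ = 1.00·91.3/(4·5.67×10⁻⁸) = 4.026×10⁸ K⁴.
T = (4.026×10⁸)^(1/4).

T ≈ 142 K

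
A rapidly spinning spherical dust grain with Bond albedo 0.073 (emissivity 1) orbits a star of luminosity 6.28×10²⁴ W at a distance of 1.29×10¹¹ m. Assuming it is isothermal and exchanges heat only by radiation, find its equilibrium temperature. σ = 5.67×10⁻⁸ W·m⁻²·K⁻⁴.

T ≈ 105 K

First find the stellar flux at distance d: S = L/(4πd²) = 6.28×10²⁴/(4π·(1.29×10¹¹)²) = 30.03 W/m².
For an isothermal sphere, absorbed (1−a)S·πr² = emitted σ·4πr²·T⁴, so T⁴ = (1−a)S/(4σ).
T⁴ = 0.927·30.03/(4·5.67×10⁻⁸) = 1.227×10⁸ K⁴.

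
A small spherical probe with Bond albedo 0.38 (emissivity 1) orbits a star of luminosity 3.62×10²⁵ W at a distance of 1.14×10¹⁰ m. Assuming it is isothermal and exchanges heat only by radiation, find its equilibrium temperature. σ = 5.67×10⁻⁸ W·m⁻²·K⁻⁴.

T ≈ 496 K

First find the stellar flux at distance d: S = L/(4πd²) = 3.62×10²⁵/(4π·(1.14×10¹⁰)²) = 22170 W/m².
For an isothermal sphere, absorbed (1−a)S·πr² = emitted σ·4πr²·T⁴, so T⁴ = (1−a)S/(4σ).
T⁴ = 0.620·22170/(4·5.67×10⁻⁸) = 6.060×10¹⁰ K⁴.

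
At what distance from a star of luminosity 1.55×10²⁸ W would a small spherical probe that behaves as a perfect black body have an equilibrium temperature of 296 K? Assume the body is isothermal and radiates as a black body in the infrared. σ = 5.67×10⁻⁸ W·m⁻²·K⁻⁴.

d ≈ 8.42×10¹¹ m

For an isothermal black-emitting sphere, (1−a)S·πr² = σ·4πr²·T⁴ ⇒ S = 4σT⁴/(1−a).
S = 4·5.67×10⁻⁸·(296)⁴/1.00 = 1741 W/m².
Flux falls as S = L/(4πd²), so d = √(L/(4πS)) = √(1.55×10²⁸/(4π·1741)).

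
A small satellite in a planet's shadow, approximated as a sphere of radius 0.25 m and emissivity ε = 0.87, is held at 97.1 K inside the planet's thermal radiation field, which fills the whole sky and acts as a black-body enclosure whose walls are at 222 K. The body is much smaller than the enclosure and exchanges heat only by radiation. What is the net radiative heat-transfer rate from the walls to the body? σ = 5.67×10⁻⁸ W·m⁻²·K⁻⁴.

P_net ≈ 90.7 W

For a small grey body in a large enclosure: P_net = εσA(T_body⁴ − T_wall⁴).
A = 4πr² = 0.7854 m²; T_body⁴ − T_wall⁴ = 8.889×10⁷ − 2.429×10⁹ = -2.340×10⁹ K⁴.
|P_net| = 0.87·5.67×10⁻⁸·0.7854·2.340×10⁹.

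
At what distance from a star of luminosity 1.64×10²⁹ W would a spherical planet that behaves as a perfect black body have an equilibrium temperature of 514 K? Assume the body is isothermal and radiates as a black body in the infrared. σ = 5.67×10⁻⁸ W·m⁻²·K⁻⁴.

d ≈ 9.08×10¹¹ m

For an isothermal black-emitting sphere, (1−a)S·πr² = σ·4πr²·T⁴ ⇒ S = 4σT⁴/(1−a).
S = 4·5.67×10⁻⁸·(514)⁴/1.00 = 15830 W/m².
Flux falls as S = L/(4πd²), so d = √(L/(4πS)) = √(1.64×10²⁹/(4π·15830)).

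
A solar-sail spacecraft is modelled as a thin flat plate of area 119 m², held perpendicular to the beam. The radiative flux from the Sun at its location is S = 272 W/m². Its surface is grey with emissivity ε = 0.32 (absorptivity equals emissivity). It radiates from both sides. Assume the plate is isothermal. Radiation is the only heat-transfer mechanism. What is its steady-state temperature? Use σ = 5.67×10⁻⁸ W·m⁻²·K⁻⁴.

At equilibrium, absorbed power = emitted power.
Absorbing cross-section = A = 119.0 m²; emitting surface = 2A = 238.0 m² (ratio 2).
εS·A_cross = εσ·A_surf·T⁴  ⇒  T⁴ = S/(2σ)   (ε cancels).
T⁴ = 272/(2·5.67×10⁻⁸) = 2.399×10⁹ K⁴.
T = (2.399×10⁹)^(1/4).

T ≈ 221 K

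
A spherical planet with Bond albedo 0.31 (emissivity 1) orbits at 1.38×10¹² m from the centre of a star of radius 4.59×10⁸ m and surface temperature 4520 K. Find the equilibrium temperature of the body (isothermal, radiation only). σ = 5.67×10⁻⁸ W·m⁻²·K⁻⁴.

The star's surface emits σT_*⁴; at distance d the flux is S = σT_*⁴(R_*/d)².
S = 5.67×10⁻⁸·(4520)⁴·(4.59×10⁸/1.38×10¹²)² = 2.618 W/m².
For an isothermal sphere T⁴ = (1−a)S/(4σ) = 7.965×10⁶ K⁴.

T ≈ 53.1 K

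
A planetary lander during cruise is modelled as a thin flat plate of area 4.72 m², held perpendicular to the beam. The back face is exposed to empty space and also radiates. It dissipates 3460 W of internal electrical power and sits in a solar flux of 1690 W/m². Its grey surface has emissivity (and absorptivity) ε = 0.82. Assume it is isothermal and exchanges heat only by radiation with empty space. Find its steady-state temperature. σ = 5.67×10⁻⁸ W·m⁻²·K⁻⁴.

T ≈ 389 K

At steady state, absorbed solar power + internal power = radiated power.
Absorbed: α·S·A_cross = 0.82·1690·4.720 = 6541 W (cross-section A).
Total input = 6541 + 3460 = 10000 W.
Radiated: εσ·A_surf·T⁴ with A_surf = 2A = 9.440 m².
T⁴ = 10000/(0.82·5.67×10⁻⁸·9.440) = 2.279×10¹⁰ K⁴.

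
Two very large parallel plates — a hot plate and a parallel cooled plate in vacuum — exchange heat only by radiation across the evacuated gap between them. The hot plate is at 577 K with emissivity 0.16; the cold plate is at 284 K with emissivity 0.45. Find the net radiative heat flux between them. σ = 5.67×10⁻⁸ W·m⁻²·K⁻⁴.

q ≈ 792 W/m²

For two infinite grey parallel plates, q = σ(T₁⁴ − T₂⁴)/(1/ε₁ + 1/ε₂ − 1).
T₁⁴ − T₂⁴ = 1.108×10¹¹ − 6.505×10⁹ = 1.043×10¹¹ K⁴.
1/ε₁ + 1/ε₂ − 1 = 6.250 + 2.222 − 1 = 7.472.
q = 5.67×10⁻⁸ × 1.043×10¹¹ / 7.472.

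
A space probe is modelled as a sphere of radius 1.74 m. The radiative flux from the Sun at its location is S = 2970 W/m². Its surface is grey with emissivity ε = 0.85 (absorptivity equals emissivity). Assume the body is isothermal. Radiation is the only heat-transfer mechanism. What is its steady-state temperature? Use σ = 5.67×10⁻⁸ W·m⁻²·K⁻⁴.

At equilibrium, absorbed power = emitted power.
Absorbing cross-section = πr² = 9.511 m²; emitting surface = 4πr² = 38.05 m² (ratio 4).
εS·A_cross = εσ·A_surf·T⁴  ⇒  T⁴ = S/(4σ)   (ε cancels).
T⁴ = 2970/(4·5.67×10⁻⁸) = 1.310×10¹⁰ K⁴.
T = (1.310×10¹⁰)^(1/4).

T ≈ 338 K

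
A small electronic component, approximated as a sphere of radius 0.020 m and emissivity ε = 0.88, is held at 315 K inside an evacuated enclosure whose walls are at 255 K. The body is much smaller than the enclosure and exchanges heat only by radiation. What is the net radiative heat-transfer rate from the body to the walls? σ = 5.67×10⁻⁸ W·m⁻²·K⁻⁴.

P_net ≈ 1.41 W

For a small grey body in a large enclosure: P_net = εσA(T_body⁴ − T_wall⁴).
A = 4πr² = 0.005027 m²; T_body⁴ − T_wall⁴ = 9.846×10⁹ − 4.228×10⁹ = 5.617×10⁹ K⁴.
|P_net| = 0.88·5.67×10⁻⁸·0.005027·5.617×10⁹.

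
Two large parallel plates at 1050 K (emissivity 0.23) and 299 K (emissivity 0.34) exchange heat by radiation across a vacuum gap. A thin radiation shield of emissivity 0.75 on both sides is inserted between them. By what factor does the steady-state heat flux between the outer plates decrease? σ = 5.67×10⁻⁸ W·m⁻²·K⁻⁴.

Without shield: q₀ = σΔ(T⁴)/(1/ε₁+1/ε₂−1) with denominator 6.289.
With shield the two gaps are in series; the resistances add: (1/ε₁+1/ε_s−1)+(1/ε_s+1/ε₂−1) = 4.681+3.275 = 7.956.
Heat-flux ratio q₀/q = 7.956/6.289.

factor ≈ 1.27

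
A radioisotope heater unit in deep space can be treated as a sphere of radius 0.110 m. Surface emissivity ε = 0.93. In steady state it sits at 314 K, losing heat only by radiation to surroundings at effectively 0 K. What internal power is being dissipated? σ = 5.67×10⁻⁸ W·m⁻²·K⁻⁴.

P ≈ 77.9 W

Steady state: P = εσA T⁴.
A = 4πr² = 0.1521 m²; T⁴ = (314)⁴ = 9.721×10⁹ K⁴.
P = 0.93 × 5.67×10⁻⁸ × 0.1521 × 9.721×10⁹.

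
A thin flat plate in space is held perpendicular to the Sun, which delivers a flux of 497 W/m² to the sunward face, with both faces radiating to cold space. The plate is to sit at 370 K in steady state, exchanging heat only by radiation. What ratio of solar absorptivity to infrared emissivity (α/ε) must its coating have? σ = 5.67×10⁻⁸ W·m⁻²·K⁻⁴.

Balance: αS·A = εσ·2A·T⁴ ⇒ α/ε = 2σT⁴/S.
α/ε = 2·5.67×10⁻⁸·(370)⁴/497 = 2·5.67×10⁻⁸·1.874×10¹⁰/497.

α/ε ≈ 4.28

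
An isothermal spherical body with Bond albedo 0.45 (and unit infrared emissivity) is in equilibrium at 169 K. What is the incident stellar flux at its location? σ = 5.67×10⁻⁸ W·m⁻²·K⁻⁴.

S ≈ 336 W/m²

(1−a)S·πr² = σ·4πr²·T⁴ ⇒ S = 4σT⁴/(1−a).
S = 4·5.67×10⁻⁸·8.157×10⁸/0.550.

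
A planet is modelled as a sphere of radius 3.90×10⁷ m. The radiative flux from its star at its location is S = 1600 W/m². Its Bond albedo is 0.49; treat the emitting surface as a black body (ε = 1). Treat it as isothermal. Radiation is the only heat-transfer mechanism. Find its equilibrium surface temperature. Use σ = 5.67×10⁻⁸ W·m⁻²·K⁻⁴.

T ≈ 245 K

At equilibrium, absorbed power = emitted power.
Absorbing cross-section = πr² = 4.778×10¹⁵ m²; emitting surface = 4πr² = 1.911×10¹⁶ m² (ratio 4).
(1−a)S·A_cross = εσ·A_surf·T⁴  ⇒  T⁴ = (1−a)S/(4σ).
T⁴ = 0.510·1600/(4·5.67×10⁻⁸) = 3.598×10⁹ K⁴.
T = (3.598×10⁹)^(1/4).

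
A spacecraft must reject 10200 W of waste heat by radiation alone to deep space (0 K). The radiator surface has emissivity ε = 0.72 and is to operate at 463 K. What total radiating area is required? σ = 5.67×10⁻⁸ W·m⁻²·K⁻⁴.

P = εσA T⁴ ⇒ A = P/(εσT⁴).
T⁴ = 4.595×10¹⁰ K⁴.
A = 10200/(0.72 × 5.67×10⁻⁸ × 4.595×10¹⁰).

A ≈ 5.44 m²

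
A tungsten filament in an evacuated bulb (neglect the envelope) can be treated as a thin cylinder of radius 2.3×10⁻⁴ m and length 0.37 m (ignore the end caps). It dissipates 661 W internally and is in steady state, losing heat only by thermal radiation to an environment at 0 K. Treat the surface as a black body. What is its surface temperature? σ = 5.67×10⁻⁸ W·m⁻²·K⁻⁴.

T ≈ 2160 K

Steady state: internal power = radiated power, P = εσA T⁴.
Radiating area A = 2πrL = 5.347×10⁻⁴ m².
T⁴ = P/(εσA) = 661/(1.0·5.67×10⁻⁸·5.347×10⁻⁴) = 2.180×10¹³ K⁴.
T = (2.180×10¹³)^(1/4).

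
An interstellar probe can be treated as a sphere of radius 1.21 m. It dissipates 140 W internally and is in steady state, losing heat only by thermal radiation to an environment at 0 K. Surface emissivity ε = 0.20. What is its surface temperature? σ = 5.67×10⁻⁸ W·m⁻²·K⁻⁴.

Steady state: internal power = radiated power, P = εσA T⁴.
Radiating area A = 4πr² = 18.40 m².
T⁴ = P/(εσA) = 140/(0.20·5.67×10⁻⁸·18.40) = 6.710×10⁸ K⁴.
T = (6.710×10⁸)^(1/4).

T ≈ 161 K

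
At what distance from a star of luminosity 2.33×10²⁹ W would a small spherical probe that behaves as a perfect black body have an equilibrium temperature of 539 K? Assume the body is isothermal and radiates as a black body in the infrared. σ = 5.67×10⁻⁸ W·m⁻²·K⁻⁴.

For an isothermal black-emitting sphere, (1−a)S·πr² = σ·4πr²·T⁴ ⇒ S = 4σT⁴/(1−a).
S = 4·5.67×10⁻⁸·(539)⁴/1.00 = 19140 W/m².
Flux falls as S = L/(4πd²), so d = √(L/(4πS)) = √(2.33×10²⁹/(4π·19140)).

d ≈ 9.84×10¹¹ m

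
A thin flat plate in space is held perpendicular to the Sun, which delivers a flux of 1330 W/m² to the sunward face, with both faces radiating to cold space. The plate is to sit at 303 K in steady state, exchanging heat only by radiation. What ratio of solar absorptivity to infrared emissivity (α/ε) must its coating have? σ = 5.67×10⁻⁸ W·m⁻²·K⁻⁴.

α/ε ≈ 0.719

Balance: αS·A = εσ·2A·T⁴ ⇒ α/ε = 2σT⁴/S.
α/ε = 2·5.67×10⁻⁸·(303)⁴/1330 = 2·5.67×10⁻⁸·8.429×10⁹/1330.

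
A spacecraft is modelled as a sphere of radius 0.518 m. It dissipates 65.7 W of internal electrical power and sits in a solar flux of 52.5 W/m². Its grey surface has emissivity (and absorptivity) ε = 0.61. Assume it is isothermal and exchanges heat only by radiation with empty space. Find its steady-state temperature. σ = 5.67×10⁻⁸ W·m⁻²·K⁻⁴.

T ≈ 168 K

At steady state, absorbed solar power + internal power = radiated power.
Absorbed: α·S·A_cross = 0.61·52.5·0.8430 = 27.00 W (cross-section πr²).
Total input = 27.00 + 65.7 = 92.70 W.
Radiated: εσ·A_surf·T⁴ with A_surf = 4πr² = 3.372 m².
T⁴ = 92.70/(0.61·5.67×10⁻⁸·3.372) = 7.948×10⁸ K⁴.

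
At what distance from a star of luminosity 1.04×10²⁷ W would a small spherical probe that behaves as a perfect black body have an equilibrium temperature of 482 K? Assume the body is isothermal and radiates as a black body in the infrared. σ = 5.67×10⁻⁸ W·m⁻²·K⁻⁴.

d ≈ 8.22×10¹⁰ m

For an isothermal black-emitting sphere, (1−a)S·πr² = σ·4πr²·T⁴ ⇒ S = 4σT⁴/(1−a).
S = 4·5.67×10⁻⁸·(482)⁴/1.00 = 12240 W/m².
Flux falls as S = L/(4πd²), so d = √(L/(4πS)) = √(1.04×10²⁷/(4π·12240)).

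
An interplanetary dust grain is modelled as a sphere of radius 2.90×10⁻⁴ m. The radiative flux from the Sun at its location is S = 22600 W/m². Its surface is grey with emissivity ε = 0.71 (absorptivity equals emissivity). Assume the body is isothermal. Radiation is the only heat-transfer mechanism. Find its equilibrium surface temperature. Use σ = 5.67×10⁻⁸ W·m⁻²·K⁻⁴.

At equilibrium, absorbed power = emitted power.
Absorbing cross-section = πr² = 2.642×10⁻⁷ m²; emitting surface = 4πr² = 1.057×10⁻⁶ m² (ratio 4).
εS·A_cross = εσ·A_surf·T⁴  ⇒  T⁴ = S/(4σ)   (ε cancels).
T⁴ = 22600/(4·5.67×10⁻⁸) = 9.965×10¹⁰ K⁴.
T = (9.965×10¹⁰)^(1/4).

T ≈ 562 K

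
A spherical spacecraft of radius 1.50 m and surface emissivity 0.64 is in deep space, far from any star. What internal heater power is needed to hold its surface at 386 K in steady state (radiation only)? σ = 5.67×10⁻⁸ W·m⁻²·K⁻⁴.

P ≈ 22800 W

P = εσ·4πr²·T⁴.
4πr² = 28.27 m²; T⁴ = 2.220×10¹⁰ K⁴.
P = 0.64·5.67×10⁻⁸·28.27·2.220×10¹⁰.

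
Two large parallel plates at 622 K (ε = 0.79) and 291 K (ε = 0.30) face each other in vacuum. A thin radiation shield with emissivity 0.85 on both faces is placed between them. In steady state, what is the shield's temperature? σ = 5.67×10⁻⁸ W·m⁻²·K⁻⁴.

In steady state the net flux on the hot side equals that on the cold side.
σ(T₁⁴−T_s⁴)/D₁ = σ(T_s⁴−T₂⁴)/D₂, with D₁ = 1/ε₁+1/ε_s−1 = 1.442, D₂ = 1/ε_s+1/ε₂−1 = 3.510.
Solve for T_s⁴: T_s⁴ = (D₂·T₁⁴ + D₁·T₂⁴)/(D₁+D₂) = 1.082×10¹¹ K⁴.

T_s ≈ 573 K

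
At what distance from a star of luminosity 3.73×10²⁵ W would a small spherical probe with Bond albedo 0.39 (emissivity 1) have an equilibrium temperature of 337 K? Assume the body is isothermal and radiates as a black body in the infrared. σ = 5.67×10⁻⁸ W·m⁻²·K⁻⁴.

For an isothermal black-emitting sphere, (1−a)S·πr² = σ·4πr²·T⁴ ⇒ S = 4σT⁴/(1−a).
S = 4·5.67×10⁻⁸·(337)⁴/0.610 = 4795 W/m².
Flux falls as S = L/(4πd²), so d = √(L/(4πS)) = √(3.73×10²⁵/(4π·4795)).

d ≈ 2.49×10¹⁰ m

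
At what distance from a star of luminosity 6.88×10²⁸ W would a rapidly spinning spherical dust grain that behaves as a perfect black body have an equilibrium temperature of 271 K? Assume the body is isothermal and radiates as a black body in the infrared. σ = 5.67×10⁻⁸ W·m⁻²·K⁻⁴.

d ≈ 2.12×10¹² m

For an isothermal black-emitting sphere, (1−a)S·πr² = σ·4πr²·T⁴ ⇒ S = 4σT⁴/(1−a).
S = 4·5.67×10⁻⁸·(271)⁴/1.00 = 1223 W/m².
Flux falls as S = L/(4πd²), so d = √(L/(4πS)) = √(6.88×10²⁸/(4π·1223)).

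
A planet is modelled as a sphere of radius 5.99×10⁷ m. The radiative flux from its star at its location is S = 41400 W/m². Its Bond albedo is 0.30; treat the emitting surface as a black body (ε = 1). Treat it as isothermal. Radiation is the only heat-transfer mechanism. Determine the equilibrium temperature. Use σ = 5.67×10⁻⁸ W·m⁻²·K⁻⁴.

At equilibrium, absorbed power = emitted power.
Absorbing cross-section = πr² = 1.127×10¹⁶ m²; emitting surface = 4πr² = 4.509×10¹⁶ m² (ratio 4).
(1−a)S·A_cross = εσ·A_surf·T⁴  ⇒  T⁴ = (1−a)S/(4σ).
T⁴ = 0.700·41400/(4·5.67×10⁻⁸) = 1.278×10¹¹ K⁴.
T = (1.278×10¹¹)^(1/4).

T ≈ 598 K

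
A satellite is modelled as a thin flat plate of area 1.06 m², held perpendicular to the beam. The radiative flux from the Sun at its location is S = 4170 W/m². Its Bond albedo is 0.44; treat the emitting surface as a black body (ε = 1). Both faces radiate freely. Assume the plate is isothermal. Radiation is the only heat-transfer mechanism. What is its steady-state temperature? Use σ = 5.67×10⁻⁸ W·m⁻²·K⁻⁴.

T ≈ 379 K

At equilibrium, absorbed power = emitted power.
Absorbing cross-section = A = 1.060 m²; emitting surface = 2A = 2.120 m² (ratio 2).
(1−a)S·A_cross = εσ·A_surf·T⁴  ⇒  T⁴ = (1−a)S/(2σ).
T⁴ = 0.560·4170/(2·5.67×10⁻⁸) = 2.059×10¹⁰ K⁴.
T = (2.059×10¹⁰)^(1/4).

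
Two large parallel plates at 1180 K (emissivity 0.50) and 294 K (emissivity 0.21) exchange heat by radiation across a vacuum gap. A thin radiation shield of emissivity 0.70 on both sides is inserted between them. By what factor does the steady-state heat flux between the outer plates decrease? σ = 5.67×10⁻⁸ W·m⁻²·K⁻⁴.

factor ≈ 1.32

Without shield: q₀ = σΔ(T⁴)/(1/ε₁+1/ε₂−1) with denominator 5.762.
With shield the two gaps are in series; the resistances add: (1/ε₁+1/ε_s−1)+(1/ε_s+1/ε₂−1) = 2.429+5.190 = 7.619.
Heat-flux ratio q₀/q = 7.619/5.762.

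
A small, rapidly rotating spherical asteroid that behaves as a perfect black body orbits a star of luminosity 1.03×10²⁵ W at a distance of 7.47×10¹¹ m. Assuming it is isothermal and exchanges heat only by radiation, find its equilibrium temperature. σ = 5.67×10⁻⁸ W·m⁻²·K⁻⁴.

First find the stellar flux at distance d: S = L/(4πd²) = 1.03×10²⁵/(4π·(7.47×10¹¹)²) = 1.469 W/m².
For an isothermal sphere, absorbed (1−a)S·πr² = emitted σ·4πr²·T⁴, so T⁴ = (1−a)S/(4σ).
T⁴ = 1.00·1.469/(4·5.67×10⁻⁸) = 6.477×10⁶ K⁴.

T ≈ 50.4 K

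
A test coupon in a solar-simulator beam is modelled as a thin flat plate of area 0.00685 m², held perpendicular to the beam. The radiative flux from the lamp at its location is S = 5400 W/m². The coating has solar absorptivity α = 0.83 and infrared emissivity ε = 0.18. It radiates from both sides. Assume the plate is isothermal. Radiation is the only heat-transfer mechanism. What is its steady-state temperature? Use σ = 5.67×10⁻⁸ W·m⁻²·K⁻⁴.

At equilibrium, absorbed power = emitted power.
Absorbing cross-section = A = 0.006850 m²; emitting surface = 2A = 0.01370 m² (ratio 2).
αS·A_cross = εσ·A_surf·T⁴  ⇒  T⁴ = αS/(ε·2σ).
T⁴ = 0.830·5400/(0.18·2·5.67×10⁻⁸) = 2.196×10¹¹ K⁴.
T = (2.196×10¹¹)^(1/4).

T ≈ 685 K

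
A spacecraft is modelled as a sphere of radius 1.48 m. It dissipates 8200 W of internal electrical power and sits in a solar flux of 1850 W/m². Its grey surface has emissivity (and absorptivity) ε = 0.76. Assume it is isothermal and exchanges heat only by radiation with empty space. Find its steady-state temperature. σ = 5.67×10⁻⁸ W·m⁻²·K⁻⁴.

T ≈ 350 K

At steady state, absorbed solar power + internal power = radiated power.
Absorbed: α·S·A_cross = 0.76·1850·6.881 = 9675 W (cross-section πr²).
Total input = 9675 + 8200 = 17880 W.
Radiated: εσ·A_surf·T⁴ with A_surf = 4πr² = 27.53 m².
T⁴ = 17880/(0.76·5.67×10⁻⁸·27.53) = 1.507×10¹⁰ K⁴.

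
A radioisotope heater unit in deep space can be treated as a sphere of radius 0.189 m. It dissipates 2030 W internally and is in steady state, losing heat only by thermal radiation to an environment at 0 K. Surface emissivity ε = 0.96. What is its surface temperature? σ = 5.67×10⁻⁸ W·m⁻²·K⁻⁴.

Steady state: internal power = radiated power, P = εσA T⁴.
Radiating area A = 4πr² = 0.4489 m².
T⁴ = P/(εσA) = 2030/(0.96·5.67×10⁻⁸·0.4489) = 8.308×10¹⁰ K⁴.
T = (8.308×10¹⁰)^(1/4).

T ≈ 537 K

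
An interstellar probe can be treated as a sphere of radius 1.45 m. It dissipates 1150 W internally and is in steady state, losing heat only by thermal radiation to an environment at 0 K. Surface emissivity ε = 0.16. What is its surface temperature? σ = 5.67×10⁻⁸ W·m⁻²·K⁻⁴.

Steady state: internal power = radiated power, P = εσA T⁴.
Radiating area A = 4πr² = 26.42 m².
T⁴ = P/(εσA) = 1150/(0.16·5.67×10⁻⁸·26.42) = 4.798×10⁹ K⁴.
T = (4.798×10⁹)^(1/4).

T ≈ 263 K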